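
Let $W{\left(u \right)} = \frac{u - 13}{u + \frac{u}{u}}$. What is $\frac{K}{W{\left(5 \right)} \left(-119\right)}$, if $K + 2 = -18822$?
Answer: $- \frac{14118}{119} \approx -118.64$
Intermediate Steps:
$K = -18824$ ($K = -2 - 18822 = -18824$)
$W{\left(u \right)} = \frac{-13 + u}{1 + u}$ ($W{\left(u \right)} = \frac{-13 + u}{u + 1} = \frac{-13 + u}{1 + u}$)
$\frac{K}{W{\left(5 \right)} \left(-119\right)} = - \frac{18824}{\frac{-13 + 5}{1 + 5} \left(-119\right)} = - \frac{18824}{\frac{1}{6} \left(-8\right) \left(-119\right)} = - \frac{18824}{\left(- \frac{4}{3}\right) \left(-119\right)} = - \frac{18824}{\frac{476}{3}} = \left(-18824\right) \frac{3}{476} = - \frac{14118}{119}$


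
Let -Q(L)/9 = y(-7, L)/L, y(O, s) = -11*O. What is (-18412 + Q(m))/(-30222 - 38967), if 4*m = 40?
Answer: 184813/691890 ≈ 0.26711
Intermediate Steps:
m = 10 (m = (¼)*40 = 10)
Q(L) = -693/L (Q(L) = -9*(-11*(-7))/L = -693/L)
(-18412 + Q(m))/(-30222 - 38967) = (-18412 - 693/10)/(-30222 - 38967) = (-18412 - 693*⅒)/(-69189) = (-18412 - 693/10)*(-1/69189) = -184813/10*(-1/69189) = 184813/691890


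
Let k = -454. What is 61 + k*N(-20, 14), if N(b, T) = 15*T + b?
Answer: -86199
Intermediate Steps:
N(b, T) = b + 15*T
61 + k*N(-20, 14) = 61 - 454*(-20 + 15*14) = 61 - 454*(-20 + 210) = 61 - 454*190 = 61 - 86260 = -86199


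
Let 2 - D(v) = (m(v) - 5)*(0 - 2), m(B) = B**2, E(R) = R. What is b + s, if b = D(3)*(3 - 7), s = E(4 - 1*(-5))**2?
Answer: 41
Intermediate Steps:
s = 81 (s = (4 - 1*(-5))**2 = (4 + 5)**2 = 9**2 = 81)
D(v) = -8 + 2*v**2 (D(v) = 2 - (v**2 - 5)*(0 - 2) = 2 - (-5 + v**2)*(-2) = 2 - (10 - 2*v**2) = 2 + (-10 + 2*v**2) = -8 + 2*v**2)
b = -40 (b = (-8 + 2*3**2)*(3 - 7) = (-8 + 2*9)*(-4) = (-8 + 18)*(-4) = 10*(-4) = -40)
b + s = -40 + 81 = 41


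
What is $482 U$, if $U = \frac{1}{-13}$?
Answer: $- \frac{482}{13} \approx -37.077$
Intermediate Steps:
$U = - \frac{1}{13} \approx -0.076923$
$482 U = 482 \left(- \frac{1}{13}\right) = - \frac{482}{13}$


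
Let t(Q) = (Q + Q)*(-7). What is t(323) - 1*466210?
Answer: -470732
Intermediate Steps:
t(Q) = -14*Q (t(Q) = (2*Q)*(-7) = -14*Q)
t(323) - 1*466210 = -14*323 - 1*466210 = -4522 - 466210 = -470732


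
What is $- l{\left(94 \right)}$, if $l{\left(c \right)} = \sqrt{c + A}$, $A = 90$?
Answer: $- 2 \sqrt{46} \approx -13.565$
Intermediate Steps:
$l{\left(c \right)} = \sqrt{90 + c}$ ($l{\left(c \right)} = \sqrt{c + 90} = \sqrt{90 + c}$)
$- l{\left(94 \right)} = - \sqrt{90 + 94} = - \sqrt{184} = - 2 \sqrt{46}$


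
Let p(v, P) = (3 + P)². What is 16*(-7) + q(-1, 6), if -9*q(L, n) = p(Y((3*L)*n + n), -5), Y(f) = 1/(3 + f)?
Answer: -1012/9 ≈ -112.44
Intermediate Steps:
q(L, n) = -4/9 (q(L, n) = -(3 - 5)²/9 = -⅑*(-2)² = -⅑*4 = -4/9)
16*(-7) + q(-1, 6) = 16*(-7) - 4/9 = -112 - 4/9 = -1012/9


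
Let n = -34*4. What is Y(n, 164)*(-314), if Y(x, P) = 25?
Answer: -7850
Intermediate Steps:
n = -136
Y(n, 164)*(-314) = 25*(-314) = -7850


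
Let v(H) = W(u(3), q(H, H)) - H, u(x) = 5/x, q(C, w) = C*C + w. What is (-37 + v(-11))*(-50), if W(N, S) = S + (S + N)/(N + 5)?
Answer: -10075/2 ≈ -5037.5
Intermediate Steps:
q(C, w) = w + C² (q(C, w) = C² + w = w + C²)
W(N, S) = S + (N + S)/(5 + N)
v(H) = ¼ + 3*H/20 + 23*H²/20 (v(H) = (5/3 + 6*(H + H²) + (5/3)*(H + H²))/(5 + 5/3) - H = (5*(⅓) + (6*H + 6*H²) + (5*(⅓))*(H + H²))/(5 + 5*(⅓)) - H = (5/3 + (6*H + 6*H²) + 5*(H + H²)/3)/(5 + 5/3) - H = (5/3 + (6*H + 6*H²) + (5*H/3 + 5*H²/3))/(20/3) - H = 3*(5/3 + 23*H/3 + 23*H²/3)/20 - H = (¼ + 23*H/20 + 23*H²/20) - H = ¼ + 3*H/20 + 23*H²/20)
(-37 + v(-11))*(-50) = (-37 + (¼ + (3/20)*(-11) + (23/20)*(-11)²))*(-50) = (-37 + (¼ - 33/20 + (23/20)*121))*(-50) = (-37 + (¼ - 33/20 + 2783/20))*(-50) = (-37 + 551/4)*(-50) = (403/4)*(-50) = -10075/2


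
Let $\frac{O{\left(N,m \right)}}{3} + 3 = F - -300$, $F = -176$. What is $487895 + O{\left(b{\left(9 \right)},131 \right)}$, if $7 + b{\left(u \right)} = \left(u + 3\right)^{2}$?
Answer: $488258$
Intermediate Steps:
$b{\left(u \right)} = -7 + \left(3 + u\right)^{2}$ ($b{\left(u \right)} = -7 + \left(u + 3\right)^{2} = -7 + \left(3 + u\right)^{2}$)
$O{\left(N,m \right)} = 363$ ($O{\left(N,m \right)} = -9 + 3 \left(-176 - -300\right) = -9 + 3 \left(-176 + 300\right) = -9 + 3 \cdot 124 = -9 + 372 = 363$)
$487895 + O{\left(b{\left(9 \right)},131 \right)} = 487895 + 363 = 488258$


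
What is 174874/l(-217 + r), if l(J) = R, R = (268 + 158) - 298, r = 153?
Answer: 87437/64 ≈ 1366.2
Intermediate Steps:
R = 128 (R = 426 - 298 = 128)
l(J) = 128
174874/l(-217 + r) = 174874/128 = 174874*(1/128) = 87437/64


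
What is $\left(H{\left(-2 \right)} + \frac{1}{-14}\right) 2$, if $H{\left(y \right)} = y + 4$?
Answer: $\frac{27}{7} \approx 3.8571$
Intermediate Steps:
$H{\left(y \right)} = 4 + y$
$\left(H{\left(-2 \right)} + \frac{1}{-14}\right) 2 = \left(\left(4 - 2\right) + \frac{1}{-14}\right) 2 = \left(2 - \frac{1}{14}\right) 2 = \frac{27}{14} \cdot 2 = \frac{27}{7}$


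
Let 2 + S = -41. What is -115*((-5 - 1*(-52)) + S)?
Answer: -460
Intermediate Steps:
S = -43 (S = -2 - 41 = -43)
-115*((-5 - 1*(-52)) + S) = -115*((-5 - 1*(-52)) - 43) = -115*((-5 + 52) - 43) = -115*(47 - 43) = -115*4 = -460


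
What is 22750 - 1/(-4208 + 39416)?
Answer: 800981999/35208 ≈ 22750.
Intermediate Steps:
22750 - 1/(-4208 + 39416) = 22750 - 1/35208 = 800981999/35208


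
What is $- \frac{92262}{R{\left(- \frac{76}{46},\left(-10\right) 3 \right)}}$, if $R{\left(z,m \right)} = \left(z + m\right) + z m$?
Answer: $- \frac{1061013}{206} \approx -5150.5$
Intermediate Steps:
$R{\left(z,m \right)} = m + z + m z$ ($R{\left(z,m \right)} = \left(m + z\right) + m z = m + z + m z$)
$- \frac{92262}{R{\left(- \frac{76}{46},\left(-10\right) 3 \right)}} = - \frac{92262}{\left(-10\right) 3 - \frac{76}{46} + \left(-10\right) 3 \left(- \frac{76}{46}\right)} = - \frac{92262}{-30 - \frac{38}{23} - 30 \left(\left(-76\right) \frac{1}{46}\right)} = - \frac{92262}{-30 - \frac{38}{23} - - \frac{1140}{23}} = - \frac{92262}{-30 - \frac{38}{23} + \frac{1140}{23}} = - \frac{92262}{\frac{412}{23}} = \left(-92262\right) \frac{23}{412} = - \frac{1061013}{206}$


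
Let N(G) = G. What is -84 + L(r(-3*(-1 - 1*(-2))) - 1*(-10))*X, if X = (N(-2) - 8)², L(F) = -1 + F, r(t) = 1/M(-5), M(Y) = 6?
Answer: 2498/3 ≈ 832.67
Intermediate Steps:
r(t) = ⅙ (r(t) = 1/6 = ⅙)
X = 100 (X = (-2 - 8)² = (-10)² = 100)
-84 + L(r(-3*(-1 - 1*(-2))) - 1*(-10))*X = -84 + (-1 + (⅙ - 1*(-10)))*100 = -84 + (-1 + (⅙ + 10))*100 = -84 + (-1 + 61/6)*100 = -84 + (55/6)*100 = -84 + 2750/3 = 2498/3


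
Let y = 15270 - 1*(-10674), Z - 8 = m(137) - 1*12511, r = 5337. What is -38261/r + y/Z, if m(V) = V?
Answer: -11325901/1222173 ≈ -9.2670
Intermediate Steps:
Z = -12366 (Z = 8 + (137 - 1*12511) = 8 + (137 - 12511) = 8 - 12374 = -12366)
y = 25944 (y = 15270 + 10674 = 25944)
-38261/r + y/Z = -38261/5337 + 25944/(-12366) = -38261*1/5337 + 25944*(-1/12366) = -38261/5337 - 4324/2061 = -11325901/1222173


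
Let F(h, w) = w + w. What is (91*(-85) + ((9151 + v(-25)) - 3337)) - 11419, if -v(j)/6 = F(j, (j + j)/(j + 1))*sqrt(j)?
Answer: -13340 - 125*I ≈ -13340.0 - 125.0*I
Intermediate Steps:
F(h, w) = 2*w
v(j) = -24*j**(3/2)/(1 + j) (v(j) = -6*2*((j + j)/(j + 1))*sqrt(j) = -6*2*((2*j)/(1 + j))*sqrt(j) = -6*2*(2*j/(1 + j))*sqrt(j) = -6*4*j/(1 + j)*sqrt(j) = -24*j**(3/2)/(1 + j))
(91*(-85) + ((9151 + v(-25)) - 3337)) - 11419 = (91*(-85) + ((9151 - 24*(-25)**(3/2)/(1 - 25)) - 3337)) - 11419 = (-7735 + ((9151 - 24*(-125*I)/(-24)) - 3337)) - 11419 = (-7735 + ((9151 - 24*(-125*I)*(-1/24)) - 3337)) - 11419 = (-7735 + ((9151 - 125*I) - 3337)) - 11419 = (-7735 + (5814 - 125*I)) - 11419 = (-1921 - 125*I) - 11419 = -13340 - 125*I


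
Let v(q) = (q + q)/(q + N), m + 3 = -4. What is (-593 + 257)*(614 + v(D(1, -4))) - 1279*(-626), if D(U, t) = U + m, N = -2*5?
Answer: 594098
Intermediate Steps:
m = -7 (m = -3 - 4 = -7)
N = -10
D(U, t) = -7 + U (D(U, t) = U - 7 = -7 + U)
v(q) = 2*q/(-10 + q) (v(q) = (q + q)/(q - 10) = (2*q)/(-10 + q) = 2*q/(-10 + q))
(-593 + 257)*(614 + v(D(1, -4))) - 1279*(-626) = (-593 + 257)*(614 + 2*(-7 + 1)/(-10 + (-7 + 1))) - 1279*(-626) = -336*(614 + 2*(-6)/(-10 - 6)) + 800654 = -336*(614 + 2*(-6)/(-16)) + 800654 = -336*(614 + 2*(-6)*(-1/16)) + 800654 = -336*(614 + ¾) + 800654 = -336*2459/4 + 800654 = -206556 + 800654 = 594098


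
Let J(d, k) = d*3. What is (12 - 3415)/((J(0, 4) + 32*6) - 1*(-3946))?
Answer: -3403/4138 ≈ -0.82238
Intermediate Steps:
J(d, k) = 3*d
(12 - 3415)/((J(0, 4) + 32*6) - 1*(-3946)) = (12 - 3415)/((3*0 + 32*6) - 1*(-3946)) = -3403/((0 + 192) + 3946) = -3403/(192 + 3946) = -3403/4138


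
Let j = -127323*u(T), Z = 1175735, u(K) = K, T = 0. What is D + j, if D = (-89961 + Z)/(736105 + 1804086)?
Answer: 1085774/2540191 ≈ 0.42744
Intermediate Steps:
D = 1085774/2540191 (D = (-89961 + 1175735)/(736105 + 1804086) = 1085774/2540191 ≈ 0.42744)
j = 0 (j = -127323*0 = 0)
D + j = 1085774/2540191 + 0 = 1085774/2540191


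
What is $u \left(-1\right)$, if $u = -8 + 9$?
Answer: $-1$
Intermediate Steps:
$u = 1$
$u \left(-1\right) = 1 \left(-1\right) = -1$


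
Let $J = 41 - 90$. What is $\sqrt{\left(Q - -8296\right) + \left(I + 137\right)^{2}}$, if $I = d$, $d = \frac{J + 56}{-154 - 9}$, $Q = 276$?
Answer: $\frac{2 \sqrt{181527611}}{163} \approx 165.32$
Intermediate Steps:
$J = -49$ ($J = 41 - 90 = -49$)
$d = - \frac{7}{163}$ ($d = \frac{-49 + 56}{-154 - 9} = \frac{7}{-163} = 7 \left(- \frac{1}{163}\right) = - \frac{7}{163} \approx -0.042945$)
$I = - \frac{7}{163} \approx -0.042945$
$\sqrt{\left(Q - -8296\right) + \left(I + 137\right)^{2}} = \sqrt{\left(276 - -8296\right) + \left(- \frac{7}{163} + 137\right)^{2}} = \sqrt{\left(276 + 8296\right) + \left(\frac{22324}{163}\right)^{2}} = \sqrt{8572 + \frac{498360976}{26569}} = \sqrt{\frac{726110444}{26569}} = \frac{2 \sqrt{181527611}}{163}$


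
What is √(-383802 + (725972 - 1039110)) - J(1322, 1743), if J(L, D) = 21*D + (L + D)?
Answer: -39668 + 2*I*√174235 ≈ -39668.0 + 834.83*I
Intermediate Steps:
J(L, D) = L + 22*D (J(L, D) = 21*D + (D + L) = L + 22*D)
√(-383802 + (725972 - 1039110)) - J(1322, 1743) = √(-383802 + (725972 - 1039110)) - (1322 + 22*1743) = √(-383802 - 313138) - (1322 + 38346) = √(-696940) - 1*39668 = 2*I*√174235 - 39668 = -39668 + 2*I*√174235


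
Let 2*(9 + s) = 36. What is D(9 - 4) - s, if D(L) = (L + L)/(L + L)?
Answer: -8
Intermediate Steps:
s = 9 (s = -9 + (½)*36 = -9 + 18 = 9)
D(L) = 1 (D(L) = (2*L)/((2*L)) = (2*L)*(1/(2*L)) = 1)
D(9 - 4) - s = 1 - 1*9 = 1 - 9 = -8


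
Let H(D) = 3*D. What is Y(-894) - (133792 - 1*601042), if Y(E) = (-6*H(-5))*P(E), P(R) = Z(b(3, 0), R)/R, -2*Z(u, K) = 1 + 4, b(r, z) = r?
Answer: 139240575/298 ≈ 4.6725e+5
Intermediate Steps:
Z(u, K) = -5/2 (Z(u, K) = -(1 + 4)/2 = -½*5 = -5/2)
P(R) = -5/(2*R)
Y(E) = -225/E (Y(E) = (-18*(-5))*(-5/(2*E)) = (-6*(-15))*(-5/(2*E)) = 90*(-5/(2*E)) = -225/E)
Y(-894) - (133792 - 1*601042) = -225/(-894) - (133792 - 1*601042) = -225*(-1/894) - (133792 - 601042) = 75/298 - 1*(-467250) = 75/298 + 467250 = 139240575/298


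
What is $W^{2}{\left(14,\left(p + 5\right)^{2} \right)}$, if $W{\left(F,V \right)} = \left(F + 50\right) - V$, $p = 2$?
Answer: $225$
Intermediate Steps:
$W{\left(F,V \right)} = 50 + F - V$ ($W{\left(F,V \right)} = \left(50 + F\right) - V = 50 + F - V$)
$W^{2}{\left(14,\left(p + 5\right)^{2} \right)} = \left(50 + 14 - \left(2 + 5\right)^{2}\right)^{2} = \left(50 + 14 - 7^{2}\right)^{2} = \left(50 + 14 - 49\right)^{2} = 15^{2} = 225$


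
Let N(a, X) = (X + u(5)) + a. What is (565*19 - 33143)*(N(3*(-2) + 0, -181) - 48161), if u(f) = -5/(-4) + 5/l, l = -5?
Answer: 1083376382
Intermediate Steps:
u(f) = 1/4 (u(f) = -5/(-4) + 5/(-5) = -5*(-1/4) + 5*(-1/5) = 5/4 - 1 = 1/4)
N(a, X) = 1/4 + X + a (N(a, X) = (X + 1/4) + a = (1/4 + X) + a = 1/4 + X + a)
(565*19 - 33143)*(N(3*(-2) + 0, -181) - 48161) = (565*19 - 33143)*((1/4 - 181 + (3*(-2) + 0)) - 48161) = (10735 - 33143)*((1/4 - 181 + (-6 + 0)) - 48161) = -22408*((1/4 - 181 - 6) - 48161) = -22408*(-747/4 - 48161) = -22408*(-193391/4) = 1083376382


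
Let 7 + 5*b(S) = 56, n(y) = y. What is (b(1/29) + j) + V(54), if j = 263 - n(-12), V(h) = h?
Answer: 1694/5 ≈ 338.80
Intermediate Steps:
j = 275 (j = 263 - 1*(-12) = 263 + 12 = 275)
b(S) = 49/5 (b(S) = -7/5 + (⅕)*56 = -7/5 + 56/5 = 49/5)
(b(1/29) + j) + V(54) = (49/5 + 275) + 54 = 1424/5 + 54 = 1694/5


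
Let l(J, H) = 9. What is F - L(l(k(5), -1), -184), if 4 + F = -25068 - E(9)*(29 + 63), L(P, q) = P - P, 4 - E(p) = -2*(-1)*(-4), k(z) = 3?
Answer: -26176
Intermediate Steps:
E(p) = 12 (E(p) = 4 - (-2*(-1))*(-4) = 4 - 2*(-4) = 4 - 1*(-8) = 4 + 8 = 12)
L(P, q) = 0
F = -26176 (F = -4 + (-25068 - 12*(29 + 63)) = -4 + (-25068 - 12*92) = -4 + (-25068 - 1*1104) = -4 + (-25068 - 1104) = -4 - 26172 = -26176)
F - L(l(k(5), -1), -184) = -26176 - 1*0 = -26176 + 0 = -26176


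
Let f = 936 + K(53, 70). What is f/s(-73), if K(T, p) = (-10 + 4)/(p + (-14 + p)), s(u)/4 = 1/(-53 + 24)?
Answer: -569995/84 ≈ -6785.7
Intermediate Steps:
s(u) = -4/29 (s(u) = 4/(-53 + 24) = 4/(-29) = 4*(-1/29) = -4/29)
K(T, p) = -6/(-14 + 2*p)
f = 19655/21 (f = 936 - 3/(-7 + 70) = 936 - 3/63 = 936 - 3*1/63 = 936 - 1/21 = 19655/21 ≈ 935.95)
f/s(-73) = 19655/(21*(-4/29)) = (19655/21)*(-29/4) = -569995/84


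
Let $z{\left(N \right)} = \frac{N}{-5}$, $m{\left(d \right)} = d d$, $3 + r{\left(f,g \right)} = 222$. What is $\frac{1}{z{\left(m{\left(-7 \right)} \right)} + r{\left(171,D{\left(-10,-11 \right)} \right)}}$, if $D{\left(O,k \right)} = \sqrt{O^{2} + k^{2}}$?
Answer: $\frac{5}{1046} \approx 0.0047801$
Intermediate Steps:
$r{\left(f,g \right)} = 219$ ($r{\left(f,g \right)} = -3 + 222 = 219$)
$m{\left(d \right)} = d^{2}$
$z{\left(N \right)} = - \frac{N}{5}$ ($z{\left(N \right)} = N \left(- \frac{1}{5}\right) = - \frac{N}{5}$)
$\frac{1}{z{\left(m{\left(-7 \right)} \right)} + r{\left(171,D{\left(-10,-11 \right)} \right)}} = \frac{1}{- \frac{\left(-7\right)^{2}}{5} + 219} = \frac{1}{\left(- \frac{1}{5}\right) 49 + 219} = \frac{1}{- \frac{49}{5} + 219} = \frac{1}{\frac{1046}{5}} = \frac{5}{1046}$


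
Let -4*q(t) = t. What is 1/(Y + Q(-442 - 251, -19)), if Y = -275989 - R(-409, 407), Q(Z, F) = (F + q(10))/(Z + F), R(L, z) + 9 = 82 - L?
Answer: -1424/393694661 ≈ -3.6170e-6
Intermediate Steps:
R(L, z) = 73 - L (R(L, z) = -9 + (82 - L) = 73 - L)
q(t) = -t/4
Q(Z, F) = (-5/2 + F)/(F + Z) (Q(Z, F) = (F - ¼*10)/(Z + F) = (F - 5/2)/(F + Z) = (-5/2 + F)/(F + Z))
Y = -276471 (Y = -275989 - (73 - 1*(-409)) = -275989 - (73 + 409) = -275989 - 1*482 = -275989 - 482 = -276471)
1/(Y + Q(-442 - 251, -19)) = 1/(-276471 + (-5/2 - 19)/(-19 + (-442 - 251))) = 1/(-276471 - 43/2/(-19 - 693)) = 1/(-276471 - 43/2/(-712)) = 1/(-276471 - 1/712*(-43/2)) = 1/(-276471 + 43/1424) = 1/(-393694661/1424) = -1424/393694661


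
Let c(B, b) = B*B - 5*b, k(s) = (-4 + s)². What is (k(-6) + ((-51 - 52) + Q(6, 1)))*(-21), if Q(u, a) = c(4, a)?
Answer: -168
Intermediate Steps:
c(B, b) = B² - 5*b
Q(u, a) = 16 - 5*a (Q(u, a) = 4² - 5*a = 16 - 5*a)
(k(-6) + ((-51 - 52) + Q(6, 1)))*(-21) = ((-4 - 6)² + ((-51 - 52) + (16 - 5*1)))*(-21) = ((-10)² + (-103 + (16 - 5)))*(-21) = (100 + (-103 + 11))*(-21) = (100 - 92)*(-21) = 8*(-21) = -168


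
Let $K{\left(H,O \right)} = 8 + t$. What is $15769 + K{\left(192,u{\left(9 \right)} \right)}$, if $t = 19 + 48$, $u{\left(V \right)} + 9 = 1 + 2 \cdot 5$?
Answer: $15844$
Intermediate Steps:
$u{\left(V \right)} = 2$ ($u{\left(V \right)} = -9 + \left(1 + 2 \cdot 5\right) = -9 + \left(1 + 10\right) = -9 + 11 = 2$)
$t = 67$
$K{\left(H,O \right)} = 75$ ($K{\left(H,O \right)} = 8 + 67 = 75$)
$15769 + K{\left(192,u{\left(9 \right)} \right)} = 15769 + 75 = 15844$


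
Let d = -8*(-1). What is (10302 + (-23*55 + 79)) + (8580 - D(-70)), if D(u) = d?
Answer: 17688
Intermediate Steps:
d = 8
D(u) = 8
(10302 + (-23*55 + 79)) + (8580 - D(-70)) = (10302 + (-23*55 + 79)) + (8580 - 1*8) = (10302 + (-1265 + 79)) + (8580 - 8) = (10302 - 1186) + 8572 = 9116 + 8572 = 17688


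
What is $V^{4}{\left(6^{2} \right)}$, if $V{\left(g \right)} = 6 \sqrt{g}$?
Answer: $1679616$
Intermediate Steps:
$V^{4}{\left(6^{2} \right)} = \left(6 \sqrt{6^{2}}\right)^{4} = \left(6 \sqrt{36}\right)^{4} = \left(6 \cdot 6\right)^{4} = 36^{4} = 1679616$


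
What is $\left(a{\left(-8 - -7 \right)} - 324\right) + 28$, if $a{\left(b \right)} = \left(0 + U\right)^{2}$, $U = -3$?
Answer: $-287$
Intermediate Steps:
$a{\left(b \right)} = 9$ ($a{\left(b \right)} = \left(0 - 3\right)^{2} = \left(-3\right)^{2} = 9$)
$\left(a{\left(-8 - -7 \right)} - 324\right) + 28 = \left(9 - 324\right) + 28 = -315 + 28 = -287$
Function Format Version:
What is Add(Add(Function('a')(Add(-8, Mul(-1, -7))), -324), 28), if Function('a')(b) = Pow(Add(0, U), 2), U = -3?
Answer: -287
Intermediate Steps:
Function('a')(b) = 9 (Function('a')(b) = Pow(Add(0, -3), 2) = Pow(-3, 2) = 9)
Add(Add(Function('a')(Add(-8, Mul(-1, -7))), -324), 28) = Add(Add(9, -324), 28) = Add(-315, 28) = -287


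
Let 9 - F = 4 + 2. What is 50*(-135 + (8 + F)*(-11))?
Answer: -12800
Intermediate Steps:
F = 3 (F = 9 - (4 + 2) = 9 - 1*6 = 9 - 6 = 3)
50*(-135 + (8 + F)*(-11)) = 50*(-135 + (8 + 3)*(-11)) = 50*(-135 + 11*(-11)) = 50*(-135 - 121) = 50*(-256) = -12800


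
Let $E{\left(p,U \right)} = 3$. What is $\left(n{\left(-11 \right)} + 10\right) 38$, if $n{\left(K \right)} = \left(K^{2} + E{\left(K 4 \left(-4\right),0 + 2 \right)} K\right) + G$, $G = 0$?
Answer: $3724$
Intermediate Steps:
$n{\left(K \right)} = K^{2} + 3 K$ ($n{\left(K \right)} = \left(K^{2} + 3 K\right) + 0 = K^{2} + 3 K$)
$\left(n{\left(-11 \right)} + 10\right) 38 = \left(- 11 \left(3 - 11\right) + 10\right) 38 = \left(\left(-11\right) \left(-8\right) + 10\right) 38 = \left(88 + 10\right) 38 = 98 \cdot 38 = 3724$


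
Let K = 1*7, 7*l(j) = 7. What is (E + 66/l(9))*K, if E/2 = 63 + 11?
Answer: 1498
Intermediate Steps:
l(j) = 1 (l(j) = (⅐)*7 = 1)
K = 7
E = 148 (E = 2*(63 + 11) = 2*74 = 148)
(E + 66/l(9))*K = (148 + 66/1)*7 = (148 + 66*1)*7 = (148 + 66)*7 = 214*7 = 1498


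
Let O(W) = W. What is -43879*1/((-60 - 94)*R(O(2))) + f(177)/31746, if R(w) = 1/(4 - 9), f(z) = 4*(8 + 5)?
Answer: -24352817/17094 ≈ -1424.6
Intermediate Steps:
f(z) = 52 (f(z) = 4*13 = 52)
R(w) = -⅕ (R(w) = 1/(-5) = -⅕)
-43879*1/((-60 - 94)*R(O(2))) + f(177)/31746 = -43879*(-5/(-60 - 94)) + 52/31746 = -43879/((-154*(-⅕))) + 52*(1/31746) = -43879/154/5 + 2/1221 = -43879*5/154 + 2/1221 = -19945/14 + 2/1221 = -24352817/17094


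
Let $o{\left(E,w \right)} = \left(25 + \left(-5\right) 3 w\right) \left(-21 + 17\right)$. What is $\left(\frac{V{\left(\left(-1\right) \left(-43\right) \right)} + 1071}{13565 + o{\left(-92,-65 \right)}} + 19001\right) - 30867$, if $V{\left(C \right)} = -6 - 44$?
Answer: $- \frac{113497269}{9565} \approx -11866.0$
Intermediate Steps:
$V{\left(C \right)} = -50$ ($V{\left(C \right)} = -6 - 44 = -50$)
$o{\left(E,w \right)} = -100 + 60 w$ ($o{\left(E,w \right)} = \left(25 - 15 w\right) \left(-4\right) = -100 + 60 w$)
$\left(\frac{V{\left(\left(-1\right) \left(-43\right) \right)} + 1071}{13565 + o{\left(-92,-65 \right)}} + 19001\right) - 30867 = \left(\frac{-50 + 1071}{13565 + \left(-100 + 60 \left(-65\right)\right)} + 19001\right) - 30867 = \left(\frac{1021}{13565 - 4000} + 19001\right) - 30867 = \left(\frac{1021}{9565} + 19001\right) - 30867 = \frac{181745586}{9565} - 30867 = - \frac{113497269}{9565}$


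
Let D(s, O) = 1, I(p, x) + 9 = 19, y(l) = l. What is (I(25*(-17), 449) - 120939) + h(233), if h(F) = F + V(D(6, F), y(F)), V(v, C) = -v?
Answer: -120697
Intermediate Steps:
I(p, x) = 10 (I(p, x) = -9 + 19 = 10)
h(F) = -1 + F (h(F) = F - 1*1 = F - 1 = -1 + F)
(I(25*(-17), 449) - 120939) + h(233) = (10 - 120939) + (-1 + 233) = -120929 + 232 = -120697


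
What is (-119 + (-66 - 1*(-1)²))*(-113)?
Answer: 21018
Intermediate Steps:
(-119 + (-66 - 1*(-1)²))*(-113) = (-119 + (-66 - 1*1))*(-113) = (-119 + (-66 - 1))*(-113) = (-119 - 67)*(-113) = -186*(-113) = 21018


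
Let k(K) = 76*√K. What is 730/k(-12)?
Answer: -365*I*√3/228 ≈ -2.7728*I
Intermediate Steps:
730/k(-12) = 730/((76*√(-12))) = 730/((76*(2*I*√3))) = 730/((152*I*√3)) = 730*(-I*√3/456) = -365*I*√3/228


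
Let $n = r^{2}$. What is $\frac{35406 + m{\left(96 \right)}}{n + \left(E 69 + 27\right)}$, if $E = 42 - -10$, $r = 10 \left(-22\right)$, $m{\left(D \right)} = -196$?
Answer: $\frac{7042}{10403} \approx 0.67692$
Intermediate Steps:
$r = -220$
$n = 48400$ ($n = \left(-220\right)^{2} = 48400$)
$E = 52$ ($E = 42 + 10 = 52$)
$\frac{35406 + m{\left(96 \right)}}{n + \left(E 69 + 27\right)} = \frac{35406 - 196}{48400 + \left(52 \cdot 69 + 27\right)} = \frac{35210}{48400 + \left(3588 + 27\right)} = \frac{35210}{48400 + 3615} = \frac{35210}{52015} = 35210 \cdot \frac{1}{52015} = \frac{7042}{10403}$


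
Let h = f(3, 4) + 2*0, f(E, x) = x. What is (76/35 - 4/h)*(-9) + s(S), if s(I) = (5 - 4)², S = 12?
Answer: -334/35 ≈ -9.5429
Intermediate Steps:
s(I) = 1 (s(I) = 1² = 1)
h = 4 (h = 4 + 2*0 = 4 + 0 = 4)
(76/35 - 4/h)*(-9) + s(S) = (76/35 - 4/4)*(-9) + 1 = (76*(1/35) - 4*¼)*(-9) + 1 = (76/35 - 1)*(-9) + 1 = (41/35)*(-9) + 1 = -369/35 + 1 = -334/35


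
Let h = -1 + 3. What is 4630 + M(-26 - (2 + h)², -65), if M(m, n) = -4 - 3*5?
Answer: 4611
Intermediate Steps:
h = 2
M(m, n) = -19 (M(m, n) = -4 - 15 = -19)
4630 + M(-26 - (2 + h)², -65) = 4630 - 19 = 4611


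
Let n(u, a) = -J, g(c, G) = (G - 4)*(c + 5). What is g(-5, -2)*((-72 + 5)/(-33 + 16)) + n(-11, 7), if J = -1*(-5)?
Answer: -5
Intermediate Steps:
J = 5
g(c, G) = (-4 + G)*(5 + c)
n(u, a) = -5 (n(u, a) = -1*5 = -5)
g(-5, -2)*((-72 + 5)/(-33 + 16)) + n(-11, 7) = (-20 - 4*(-5) + 5*(-2) - 2*(-5))*((-72 + 5)/(-33 + 16)) - 5 = (-20 + 20 - 10 + 10)*(-67/(-17)) - 5 = 0*(-67*(-1/17)) - 5 = 0*(67/17) - 5 = 0 - 5 = -5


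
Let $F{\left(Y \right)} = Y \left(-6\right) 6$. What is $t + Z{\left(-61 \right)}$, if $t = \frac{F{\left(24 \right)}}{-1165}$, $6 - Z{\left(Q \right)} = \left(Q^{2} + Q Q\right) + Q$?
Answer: $- \frac{8591011}{1165} \approx -7374.3$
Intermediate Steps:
$F{\left(Y \right)} = - 36 Y$ ($F{\left(Y \right)} = - 6 Y 6 = - 36 Y$)
$Z{\left(Q \right)} = 6 - Q - 2 Q^{2}$ ($Z{\left(Q \right)} = 6 - \left(\left(Q^{2} + Q Q\right) + Q\right) = 6 - \left(\left(Q^{2} + Q^{2}\right) + Q\right) = 6 - \left(2 Q^{2} + Q\right) = 6 - \left(Q + 2 Q^{2}\right) = 6 - Q - 2 Q^{2}$)
$t = \frac{864}{1165}$ ($t = \frac{\left(-36\right) 24}{-1165} = \left(-864\right) \left(- \frac{1}{1165}\right) = \frac{864}{1165} \approx 0.74163$)
$t + Z{\left(-61 \right)} = \frac{864}{1165} - \left(-67 + 7442\right) = \frac{864}{1165} + \left(6 + 61 - 7442\right) = \frac{864}{1165} - 7375 = - \frac{8591011}{1165}$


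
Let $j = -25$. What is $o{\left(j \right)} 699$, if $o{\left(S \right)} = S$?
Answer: $-17475$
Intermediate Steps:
$o{\left(j \right)} 699 = \left(-25\right) 699 = -17475$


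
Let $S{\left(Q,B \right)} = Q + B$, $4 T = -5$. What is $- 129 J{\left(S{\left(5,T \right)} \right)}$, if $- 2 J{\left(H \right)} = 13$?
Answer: $\frac{1677}{2} \approx 838.5$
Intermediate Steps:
$T = - \frac{5}{4}$ ($T = \frac{1}{4} \left(-5\right) = - \frac{5}{4} \approx -1.25$)
$S{\left(Q,B \right)} = B + Q$
$J{\left(H \right)} = - \frac{13}{2}$ ($J{\left(H \right)} = \left(- \frac{1}{2}\right) 13 = - \frac{13}{2}$)
$- 129 J{\left(S{\left(5,T \right)} \right)} = \left(-129\right) \left(- \frac{13}{2}\right) = \frac{1677}{2}$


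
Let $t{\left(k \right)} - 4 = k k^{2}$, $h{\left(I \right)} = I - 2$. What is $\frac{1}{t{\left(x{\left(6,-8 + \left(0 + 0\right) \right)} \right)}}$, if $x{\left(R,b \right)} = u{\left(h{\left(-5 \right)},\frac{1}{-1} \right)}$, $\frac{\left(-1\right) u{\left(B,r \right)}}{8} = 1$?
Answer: $- \frac{1}{508} \approx -0.0019685$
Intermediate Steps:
$h{\left(I \right)} = -2 + I$ ($h{\left(I \right)} = I - 2 = -2 + I$)
$u{\left(B,r \right)} = -8$ ($u{\left(B,r \right)} = \left(-8\right) 1 = -8$)
$x{\left(R,b \right)} = -8$
$t{\left(k \right)} = 4 + k^{3}$ ($t{\left(k \right)} = 4 + k k^{2} = 4 + k^{3}$)
$\frac{1}{t{\left(x{\left(6,-8 + \left(0 + 0\right) \right)} \right)}} = \frac{1}{4 + \left(-8\right)^{3}} = \frac{1}{4 - 512} = \frac{1}{-508} = - \frac{1}{508}$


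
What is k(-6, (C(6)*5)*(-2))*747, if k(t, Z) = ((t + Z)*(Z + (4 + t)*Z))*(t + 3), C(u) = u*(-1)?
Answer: 7260840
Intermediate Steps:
C(u) = -u
k(t, Z) = (3 + t)*(Z + t)*(Z + Z*(4 + t)) (k(t, Z) = ((Z + t)*(Z + Z*(4 + t)))*(3 + t) = (3 + t)*(Z + t)*(Z + Z*(4 + t)))
k(-6, (C(6)*5)*(-2))*747 = (((-1*6*5)*(-2))*((-6)**3 + 8*(-6)**2 + 15*((-1*6*5)*(-2)) + 15*(-6) + ((-1*6*5)*(-2))*(-6)**2 + 8*((-1*6*5)*(-2))*(-6)))*747 = ((-6*5*(-2))*(-216 + 8*36 + 15*(-6*5*(-2)) - 90 + (-6*5*(-2))*36 + 8*(-6*5*(-2))*(-6)))*747 = ((-30*(-2))*(-216 + 288 + 15*(-30*(-2)) - 90 - 30*(-2)*36 + 8*(-30*(-2))*(-6)))*747 = (60*(-216 + 288 + 15*60 - 90 + 60*36 + 8*60*(-6)))*747 = (60*(-216 + 288 + 900 - 90 + 2160 - 2880))*747 = (60*162)*747 = 9720*747 = 7260840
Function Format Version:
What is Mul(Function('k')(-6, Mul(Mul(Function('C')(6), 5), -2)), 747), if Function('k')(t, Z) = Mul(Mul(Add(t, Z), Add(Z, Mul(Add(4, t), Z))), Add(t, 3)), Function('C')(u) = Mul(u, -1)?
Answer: 7260840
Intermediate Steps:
Function('C')(u) = Mul(-1, u)
Function('k')(t, Z) = Mul(Add(3, t), Add(Z, t), Add(Z, Mul(Z, Add(4, t)))) (Function('k')(t, Z) = Mul(Mul(Add(Z, t), Add(Z, Mul(Z, Add(4, t)))), Add(3, t)) = Mul(Add(3, t), Add(Z, t), Add(Z, Mul(Z, Add(4, t)))))
Mul(Function('k')(-6, Mul(Mul(Function('C')(6), 5), -2)), 747) = Mul(Mul(Mul(Mul(Mul(-1, 6), 5), -2), Add(Pow(-6, 3), Mul(8, Pow(-6, 2)), Mul(15, Mul(Mul(Mul(-1, 6), 5), -2)), Mul(15, -6), Mul(Mul(Mul(Mul(-1, 6), 5), -2), Pow(-6, 2)), Mul(8, Mul(Mul(Mul(-1, 6), 5), -2), -6))), 747) = Mul(Mul(Mul(Mul(-6, 5), -2), Add(-216, Mul(8, 36), Mul(15, Mul(Mul(-6, 5), -2)), -90, Mul(Mul(Mul(-6, 5), -2), 36), Mul(8, Mul(Mul(-6, 5), -2), -6))), 747) = Mul(Mul(Mul(-30, -2), Add(-216, 288, Mul(15, Mul(-30, -2)), -90, Mul(Mul(-30, -2), 36), Mul(8, Mul(-30, -2), -6))), 747) = Mul(Mul(60, Add(-216, 288, Mul(15, 60), -90, Mul(60, 36), Mul(8, 60, -6))), 747) = Mul(Mul(60, Add(-216, 288, 900, -90, 2160, -2880)), 747) = Mul(Mul(60, 162), 747) = Mul(9720, 747) = 7260840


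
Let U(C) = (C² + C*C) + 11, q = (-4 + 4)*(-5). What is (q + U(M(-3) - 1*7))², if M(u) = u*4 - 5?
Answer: 1352569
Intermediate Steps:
M(u) = -5 + 4*u (M(u) = 4*u - 5 = -5 + 4*u)
q = 0 (q = 0*(-5) = 0)
U(C) = 11 + 2*C² (U(C) = (C² + C²) + 11 = 2*C² + 11 = 11 + 2*C²)
(q + U(M(-3) - 1*7))² = (0 + (11 + 2*((-5 + 4*(-3)) - 1*7)²))² = (0 + (11 + 2*((-5 - 12) - 7)²))² = (0 + (11 + 2*(-17 - 7)²))² = (0 + (11 + 2*(-24)²))² = (0 + (11 + 2*576))² = (0 + (11 + 1152))² = (0 + 1163)² = 1163² = 1352569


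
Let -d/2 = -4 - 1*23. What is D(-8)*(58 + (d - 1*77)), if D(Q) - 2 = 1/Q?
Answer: 525/8 ≈ 65.625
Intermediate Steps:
d = 54 (d = -2*(-4 - 1*23) = -2*(-4 - 23) = -2*(-27) = 54)
D(Q) = 2 + 1/Q
D(-8)*(58 + (d - 1*77)) = (2 + 1/(-8))*(58 + (54 - 1*77)) = (2 - 1/8)*(58 + (54 - 77)) = 15*(58 - 23)/8 = (15/8)*35 = 525/8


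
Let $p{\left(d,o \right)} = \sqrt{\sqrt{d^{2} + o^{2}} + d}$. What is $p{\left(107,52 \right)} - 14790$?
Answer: $-14790 + \sqrt{107 + \sqrt{14153}} \approx -14775.0$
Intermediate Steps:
$p{\left(d,o \right)} = \sqrt{d + \sqrt{d^{2} + o^{2}}}$
$p{\left(107,52 \right)} - 14790 = \sqrt{107 + \sqrt{107^{2} + 52^{2}}} - 14790 = \sqrt{107 + \sqrt{11449 + 2704}} - 14790 = \sqrt{107 + \sqrt{14153}} - 14790 = -14790 + \sqrt{107 + \sqrt{14153}}$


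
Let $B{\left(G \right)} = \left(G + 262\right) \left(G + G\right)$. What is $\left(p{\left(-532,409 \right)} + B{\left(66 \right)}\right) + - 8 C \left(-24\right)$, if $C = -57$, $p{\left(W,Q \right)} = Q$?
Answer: $32761$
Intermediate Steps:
$B{\left(G \right)} = 2 G \left(262 + G\right)$ ($B{\left(G \right)} = \left(262 + G\right) 2 G = 2 G \left(262 + G\right)$)
$\left(p{\left(-532,409 \right)} + B{\left(66 \right)}\right) + - 8 C \left(-24\right) = \left(409 + 2 \cdot 66 \left(262 + 66\right)\right) + \left(-8\right) \left(-57\right) \left(-24\right) = \left(409 + 2 \cdot 66 \cdot 328\right) + 456 \left(-24\right) = \left(409 + 43296\right) - 10944 = 43705 - 10944 = 32761$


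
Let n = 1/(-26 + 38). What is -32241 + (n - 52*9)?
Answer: -392507/12 ≈ -32709.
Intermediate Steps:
n = 1/12 ≈ 0.083333
-32241 + (n - 52*9) = -32241 + (1/12 - 52*9) = -32241 + (1/12 - 468) = -32241 - 5615/12 = -392507/12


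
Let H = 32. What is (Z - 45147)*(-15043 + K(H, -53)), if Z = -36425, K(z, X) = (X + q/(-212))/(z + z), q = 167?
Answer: 4162513667011/3392 ≈ 1.2272e+9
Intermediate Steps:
K(z, X) = (-167/212 + X)/(2*z) (K(z, X) = (X + 167/(-212))/(z + z) = (X + 167*(-1/212))/((2*z)) = (X - 167/212)*(1/(2*z)) = (-167/212 + X)*(1/(2*z)) = (-167/212 + X)/(2*z))
(Z - 45147)*(-15043 + K(H, -53)) = (-36425 - 45147)*(-15043 + (1/424)*(-167 + 212*(-53))/32) = -81572*(-15043 + (1/424)*(1/32)*(-167 - 11236)) = -81572*(-15043 + (1/424)*(1/32)*(-11403)) = -81572*(-15043 - 11403/13568) = -81572*(-204114827/13568) = 4162513667011/3392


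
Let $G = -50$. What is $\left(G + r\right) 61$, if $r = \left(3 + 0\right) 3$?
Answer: $-2501$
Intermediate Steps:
$r = 9$ ($r = 3 \cdot 3 = 9$)
$\left(G + r\right) 61 = \left(-50 + 9\right) 61 = \left(-41\right) 61 = -2501$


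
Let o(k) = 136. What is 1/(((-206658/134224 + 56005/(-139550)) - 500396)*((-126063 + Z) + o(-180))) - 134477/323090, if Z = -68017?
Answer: -1527847154570846445925571/3670755126769003060296570 ≈ -0.41622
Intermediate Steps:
1/(((-206658/134224 + 56005/(-139550)) - 500396)*((-126063 + Z) + o(-180))) - 134477/323090 = 1/(((-206658/134224 + 56005/(-139550)) - 500396)*((-126063 - 68017) + 136)) - 134477/323090 = 1/(((-206658*1/134224 + 56005*(-1/139550)) - 500396)*(-194080 + 136)) - 134477*1/323090 = 1/((-103329/67112 - 11201/27910) - 500396*(-193944)) - 134477/323090 = -1/193944/(-1817816951/936547960 - 500396) - 134477/323090 = -1/193944/(-468646670809111/936547960) - 134477/323090 = -936547960/468646670809111*(-1/193944) - 134477/323090 = 117068495/11361401240425277973 - 134477/323090 = -1527847154570846445925571/3670755126769003060296570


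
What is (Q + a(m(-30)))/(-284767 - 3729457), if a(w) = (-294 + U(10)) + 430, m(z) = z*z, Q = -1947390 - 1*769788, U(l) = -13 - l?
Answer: 2717065/4014224 ≈ 0.67686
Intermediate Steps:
Q = -2717178 (Q = -1947390 - 769788 = -2717178)
m(z) = z**2
a(w) = 113 (a(w) = (-294 + (-13 - 1*10)) + 430 = (-294 + (-13 - 10)) + 430 = (-294 - 23) + 430 = -317 + 430 = 113)
(Q + a(m(-30)))/(-284767 - 3729457) = (-2717178 + 113)/(-284767 - 3729457) = -2717065/(-4014224) = -2717065*(-1/4014224) = 2717065/4014224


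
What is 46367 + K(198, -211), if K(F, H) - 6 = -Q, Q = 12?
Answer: 46361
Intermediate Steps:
K(F, H) = -6 (K(F, H) = 6 - 1*12 = 6 - 12 = -6)
46367 + K(198, -211) = 46367 - 6 = 46361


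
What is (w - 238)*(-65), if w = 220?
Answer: 1170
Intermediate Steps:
(w - 238)*(-65) = (220 - 238)*(-65) = -18*(-65) = 1170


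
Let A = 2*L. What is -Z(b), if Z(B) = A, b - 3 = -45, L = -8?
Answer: 16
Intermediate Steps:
b = -42 (b = 3 - 45 = -42)
A = -16 (A = 2*(-8) = -16)
Z(B) = -16
-Z(b) = -1*(-16) = 16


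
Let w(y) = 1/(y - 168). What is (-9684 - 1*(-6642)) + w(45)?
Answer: -374167/123 ≈ -3042.0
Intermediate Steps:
w(y) = 1/(-168 + y)
(-9684 - 1*(-6642)) + w(45) = (-9684 - 1*(-6642)) + 1/(-168 + 45) = (-9684 + 6642) + 1/(-123) = -3042 - 1/123 = -374167/123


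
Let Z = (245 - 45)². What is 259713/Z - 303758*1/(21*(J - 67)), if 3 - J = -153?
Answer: -1666416629/10680000 ≈ -156.03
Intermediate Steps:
J = 156 (J = 3 - 1*(-153) = 3 + 153 = 156)
Z = 40000 (Z = 200² = 40000)
259713/Z - 303758*1/(21*(J - 67)) = 259713/40000 - 303758*1/(21*(156 - 67)) = 259713*(1/40000) - 303758/(89*21) = 259713/40000 - 303758/1869 = 259713/40000 - 303758*1/1869 = 259713/40000 - 43394/267 = -1666416629/10680000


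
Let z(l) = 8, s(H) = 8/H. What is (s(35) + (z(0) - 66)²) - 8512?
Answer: -180172/35 ≈ -5147.8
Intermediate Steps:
(s(35) + (z(0) - 66)²) - 8512 = (8/35 + (8 - 66)²) - 8512 = (8*(1/35) + (-58)²) - 8512 = (8/35 + 3364) - 8512 = 117748/35 - 8512 = -180172/35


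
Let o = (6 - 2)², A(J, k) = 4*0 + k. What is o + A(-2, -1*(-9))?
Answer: 25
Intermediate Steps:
A(J, k) = k (A(J, k) = 0 + k = k)
o = 16 (o = 4² = 16)
o + A(-2, -1*(-9)) = 16 - 1*(-9) = 16 + 9 = 25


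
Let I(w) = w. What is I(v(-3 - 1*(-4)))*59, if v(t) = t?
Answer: 59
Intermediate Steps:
I(v(-3 - 1*(-4)))*59 = (-3 - 1*(-4))*59 = (-3 + 4)*59 = 1*59 = 59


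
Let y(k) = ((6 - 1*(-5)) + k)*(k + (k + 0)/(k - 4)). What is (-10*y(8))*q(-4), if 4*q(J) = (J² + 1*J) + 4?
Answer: -7600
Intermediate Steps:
q(J) = 1 + J/4 + J²/4 (q(J) = ((J² + 1*J) + 4)/4 = ((J² + J) + 4)/4 = ((J + J²) + 4)/4 = (4 + J + J²)/4 = 1 + J/4 + J²/4)
y(k) = (11 + k)*(k + k/(-4 + k)) (y(k) = ((6 + 5) + k)*(k + k/(-4 + k)) = (11 + k)*(k + k/(-4 + k)))
(-10*y(8))*q(-4) = (-80*(-33 + 8² + 8*8)/(-4 + 8))*(1 + (¼)*(-4) + (¼)*(-4)²) = (-80*(-33 + 64 + 64)/4)*(1 - 1 + (¼)*16) = (-80*95/4)*(1 - 1 + 4) = -10*190*4 = -1900*4 = -7600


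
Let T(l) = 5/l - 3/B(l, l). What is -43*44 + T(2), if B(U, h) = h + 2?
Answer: -7561/4 ≈ -1890.3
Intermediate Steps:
B(U, h) = 2 + h
T(l) = -3/(2 + l) + 5/l (T(l) = 5/l - 3/(2 + l) = -3/(2 + l) + 5/l)
-43*44 + T(2) = -43*44 + 2*(5 + 2)/(2*(2 + 2)) = -1892 + 2*(1/2)*7/4 = -1892 + 2*(1/2)*(1/4)*7 = -1892 + 7/4 = -7561/4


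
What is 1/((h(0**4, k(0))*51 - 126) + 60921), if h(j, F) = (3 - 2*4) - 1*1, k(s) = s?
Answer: 1/60489 ≈ 1.6532e-5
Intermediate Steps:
h(j, F) = -6 (h(j, F) = (3 - 8) - 1 = -5 - 1 = -6)
1/((h(0**4, k(0))*51 - 126) + 60921) = 1/((-6*51 - 126) + 60921) = 1/((-306 - 126) + 60921) = 1/(-432 + 60921) = 1/60489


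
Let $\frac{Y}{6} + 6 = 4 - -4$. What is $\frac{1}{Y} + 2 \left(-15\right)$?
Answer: $- \frac{359}{12} \approx -29.917$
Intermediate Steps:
$Y = 12$ ($Y = -36 + 6 \left(4 - -4\right) = -36 + 6 \left(4 + 4\right) = -36 + 6 \cdot 8 = -36 + 48 = 12$)
$\frac{1}{Y} + 2 \left(-15\right) = \frac{1}{12} + 2 \left(-15\right) = \frac{1}{12} - 30 = - \frac{359}{12}$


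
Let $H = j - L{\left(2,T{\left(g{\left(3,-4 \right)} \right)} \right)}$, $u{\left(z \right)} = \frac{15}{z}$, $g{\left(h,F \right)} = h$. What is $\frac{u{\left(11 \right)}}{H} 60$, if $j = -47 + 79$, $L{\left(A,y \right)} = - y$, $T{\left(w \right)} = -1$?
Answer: $\frac{900}{341} \approx 2.6393$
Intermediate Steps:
$j = 32$
$H = 31$ ($H = 32 - \left(-1\right) \left(-1\right) = 32 - 1 = 31$)
$\frac{u{\left(11 \right)}}{H} 60 = \frac{15 \cdot \frac{1}{11}}{31} \cdot 60 = 15 \cdot \frac{1}{11} \cdot \frac{1}{31} \cdot 60 = \frac{15}{11} \cdot \frac{1}{31} \cdot 60 = \frac{15}{341} \cdot 60 = \frac{900}{341}$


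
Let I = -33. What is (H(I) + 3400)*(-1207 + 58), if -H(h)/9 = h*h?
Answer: 7354749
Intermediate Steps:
H(h) = -9*h**2 (H(h) = -9*h*h = -9*h**2)
(H(I) + 3400)*(-1207 + 58) = (-9*(-33)**2 + 3400)*(-1207 + 58) = (-9*1089 + 3400)*(-1149) = (-9801 + 3400)*(-1149) = -6401*(-1149) = 7354749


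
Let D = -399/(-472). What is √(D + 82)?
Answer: √4614154/236 ≈ 9.1019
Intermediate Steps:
D = 399/472 (D = -399*(-1/472) = 399/472 ≈ 0.84534)
√(D + 82) = √(399/472 + 82) = √(39103/472) = √4614154/236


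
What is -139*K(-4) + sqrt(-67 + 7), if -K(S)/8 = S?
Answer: -4448 + 2*I*sqrt(15) ≈ -4448.0 + 7.746*I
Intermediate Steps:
K(S) = -8*S
-139*K(-4) + sqrt(-67 + 7) = -(-1112)*(-4) + sqrt(-67 + 7) = -139*32 + sqrt(-60) = -4448 + 2*I*sqrt(15)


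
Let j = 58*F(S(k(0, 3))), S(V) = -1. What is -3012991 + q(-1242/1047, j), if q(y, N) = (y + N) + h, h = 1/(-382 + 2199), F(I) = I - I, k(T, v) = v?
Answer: -1910637773692/634133 ≈ -3.0130e+6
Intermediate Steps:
F(I) = 0
h = 1/1817 ≈ 0.00055036
j = 0 (j = 58*0 = 0)
q(y, N) = 1/1817 + N + y (q(y, N) = (y + N) + 1/1817 = (N + y) + 1/1817 = 1/1817 + N + y)
-3012991 + q(-1242/1047, j) = -3012991 + (1/1817 + 0 - 1242/1047) = -3012991 + (1/1817 + 0 - 1242*1/1047) = -3012991 + (1/1817 + 0 - 414/349) = -3012991 - 751889/634133 = -1910637773692/634133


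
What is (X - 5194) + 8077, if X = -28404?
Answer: -25521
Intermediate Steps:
(X - 5194) + 8077 = (-28404 - 5194) + 8077 = -33598 + 8077 = -25521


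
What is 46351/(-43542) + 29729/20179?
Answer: 359143289/878634018 ≈ 0.40875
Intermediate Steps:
46351/(-43542) + 29729/20179 = 46351*(-1/43542) + 29729*(1/20179) = -46351/43542 + 29729/20179 = 359143289/878634018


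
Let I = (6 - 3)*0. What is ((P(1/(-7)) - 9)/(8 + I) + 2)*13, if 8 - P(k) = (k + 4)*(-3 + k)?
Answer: 17277/392 ≈ 44.074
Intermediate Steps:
I = 0 (I = 3*0 = 0)
P(k) = 8 - (-3 + k)*(4 + k) (P(k) = 8 - (k + 4)*(-3 + k) = 8 - (4 + k)*(-3 + k) = 8 - (-3 + k)*(4 + k))
((P(1/(-7)) - 9)/(8 + I) + 2)*13 = (((20 - 1/(-7) - (1/(-7))²) - 9)/(8 + 0) + 2)*13 = (((20 - 1*(-⅐) - (-⅐)²) - 9)/8 + 2)*13 = (((20 + ⅐ - 1*1/49) - 9)*(⅛) + 2)*13 = (((20 + ⅐ - 1/49) - 9)*(⅛) + 2)*13 = ((986/49 - 9)*(⅛) + 2)*13 = ((545/49)*(⅛) + 2)*13 = (545/392 + 2)*13 = (1329/392)*13 = 17277/392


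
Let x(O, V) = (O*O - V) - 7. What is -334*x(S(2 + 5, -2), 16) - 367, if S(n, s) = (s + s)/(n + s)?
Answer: 177531/25 ≈ 7101.2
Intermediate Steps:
S(n, s) = 2*s/(n + s) (S(n, s) = (2*s)/(n + s) = 2*s/(n + s))
x(O, V) = -7 + O² - V (x(O, V) = (O² - V) - 7 = -7 + O² - V)
-334*x(S(2 + 5, -2), 16) - 367 = -334*(-7 + (2*(-2)/((2 + 5) - 2))² - 1*16) - 367 = -334*(-7 + (2*(-2)/(7 - 2))² - 16) - 367 = -334*(-7 + (2*(-2)/5)² - 16) - 367 = -334*(-7 + (2*(-2)*(⅕))² - 16) - 367 = -334*(-7 + (-⅘)² - 16) - 367 = -334*(-7 + 16/25 - 16) - 367 = -334*(-559/25) - 367 = 186706/25 - 367 = 177531/25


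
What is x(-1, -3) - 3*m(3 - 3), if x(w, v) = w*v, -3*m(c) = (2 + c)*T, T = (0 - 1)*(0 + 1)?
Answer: 1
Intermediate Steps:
T = -1 (T = -1*1 = -1)
m(c) = ⅔ + c/3 (m(c) = -(2 + c)*(-1)/3 = -(-2 - c)/3 = ⅔ + c/3)
x(w, v) = v*w
x(-1, -3) - 3*m(3 - 3) = -3*(-1) - 3*(⅔ + (3 - 3)/3) = 3 - 3*(⅔ + (⅓)*0) = 3 - 3*(⅔ + 0) = 3 - 3*⅔ = 3 - 2 = 1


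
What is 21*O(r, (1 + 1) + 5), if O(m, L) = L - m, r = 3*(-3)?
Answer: 336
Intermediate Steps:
r = -9
21*O(r, (1 + 1) + 5) = 21*(((1 + 1) + 5) - 1*(-9)) = 21*((2 + 5) + 9) = 21*(7 + 9) = 21*16 = 336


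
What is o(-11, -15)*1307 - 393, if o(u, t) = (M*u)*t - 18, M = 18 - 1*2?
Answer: 3426561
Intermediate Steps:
M = 16 (M = 18 - 2 = 16)
o(u, t) = -18 + 16*t*u (o(u, t) = (16*u)*t - 18 = 16*t*u - 18 = -18 + 16*t*u)
o(-11, -15)*1307 - 393 = (-18 + 16*(-15)*(-11))*1307 - 393 = (-18 + 2640)*1307 - 393 = 2622*1307 - 393 = 3426954 - 393 = 3426561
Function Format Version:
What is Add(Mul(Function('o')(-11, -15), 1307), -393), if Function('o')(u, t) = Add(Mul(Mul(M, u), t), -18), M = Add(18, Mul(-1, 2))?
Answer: 3426561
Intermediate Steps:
M = 16 (M = Add(18, -2) = 16)
Function('o')(u, t) = Add(-18, Mul(16, t, u)) (Function('o')(u, t) = Add(Mul(Mul(16, u), t), -18) = Add(Mul(16, t, u), -18) = Add(-18, Mul(16, t, u)))
Add(Mul(Function('o')(-11, -15), 1307), -393) = Add(Mul(Add(-18, Mul(16, -15, -11)), 1307), -393) = Add(Mul(Add(-18, 2640), 1307), -393) = Add(Mul(2622, 1307), -393) = Add(3426954, -393) = 3426561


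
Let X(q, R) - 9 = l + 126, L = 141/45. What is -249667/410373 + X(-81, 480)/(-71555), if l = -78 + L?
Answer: -8131636037/13347381825 ≈ -0.60923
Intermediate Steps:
L = 47/15 (L = 141*(1/45) = 47/15 ≈ 3.1333)
l = -1123/15 (l = -78 + 47/15 = -1123/15 ≈ -74.867)
X(q, R) = 902/15 (X(q, R) = 9 + (-1123/15 + 126) = 9 + 767/15 = 902/15)
-249667/410373 + X(-81, 480)/(-71555) = -249667/410373 + (902/15)/(-71555) = -249667*1/410373 + (902/15)*(-1/71555) = -249667/410373 - 82/97575 = -8131636037/13347381825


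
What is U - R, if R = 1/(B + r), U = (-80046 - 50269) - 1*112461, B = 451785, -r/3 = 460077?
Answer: -225404406095/928446 ≈ -2.4278e+5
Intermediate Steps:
r = -1380231 (r = -3*460077 = -1380231)
U = -242776 (U = -130315 - 112461 = -242776)
R = -1/928446 (R = 1/(451785 - 1380231) = 1/(-928446) = -1/928446 ≈ -1.0771e-6)
U - R = -242776 - 1*(-1/928446) = -242776 + 1/928446 = -225404406095/928446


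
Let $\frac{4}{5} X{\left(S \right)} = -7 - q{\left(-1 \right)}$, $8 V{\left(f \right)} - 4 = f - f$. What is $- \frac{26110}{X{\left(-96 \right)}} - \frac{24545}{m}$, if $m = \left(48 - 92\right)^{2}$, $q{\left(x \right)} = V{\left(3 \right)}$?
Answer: $\frac{80510161}{29040} \approx 2772.4$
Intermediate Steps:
$V{\left(f \right)} = \frac{1}{2}$ ($V{\left(f \right)} = \frac{1}{2} + \frac{f - f}{8} = \frac{1}{2} + \frac{1}{8} \cdot 0 = \frac{1}{2} + 0 = \frac{1}{2}$)
$q{\left(x \right)} = \frac{1}{2}$
$X{\left(S \right)} = - \frac{75}{8}$ ($X{\left(S \right)} = \frac{5 \left(-7 - \frac{1}{2}\right)}{4} = \frac{5}{4} \left(- \frac{15}{2}\right) = - \frac{75}{8}$)
$m = 1936$ ($m = \left(-44\right)^{2} = 1936$)
$- \frac{26110}{X{\left(-96 \right)}} - \frac{24545}{m} = - \frac{26110}{- \frac{75}{8}} - \frac{24545}{1936} = \left(-26110\right) \left(- \frac{8}{75}\right) - \frac{24545}{1936} = \frac{41776}{15} - \frac{24545}{1936} = \frac{80510161}{29040}$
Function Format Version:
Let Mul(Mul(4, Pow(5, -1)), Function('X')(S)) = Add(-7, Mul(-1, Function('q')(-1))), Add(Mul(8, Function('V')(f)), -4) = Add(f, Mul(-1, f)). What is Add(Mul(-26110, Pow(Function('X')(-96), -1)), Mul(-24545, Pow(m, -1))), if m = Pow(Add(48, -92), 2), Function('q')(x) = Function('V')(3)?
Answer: Rational(80510161, 29040) ≈ 2772.4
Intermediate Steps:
Function('V')(f) = Rational(1, 2) (Function('V')(f) = Add(Rational(1, 2), Mul(Rational(1, 8), Add(f, Mul(-1, f)))) = Add(Rational(1, 2), Mul(Rational(1, 8), 0)) = Add(Rational(1, 2), 0) = Rational(1, 2))
Function('q')(x) = Rational(1, 2)
Function('X')(S) = Rational(-75, 8) (Function('X')(S) = Mul(Rational(5, 4), Add(-7, Mul(-1, Rational(1, 2)))) = Mul(Rational(5, 4), Add(-7, Rational(-1, 2))) = Mul(Rational(5, 4), Rational(-15, 2)) = Rational(-75, 8))
m = 1936 (m = Pow(-44, 2) = 1936)
Add(Mul(-26110, Pow(Function('X')(-96), -1)), Mul(-24545, Pow(m, -1))) = Add(Mul(-26110, Pow(Rational(-75, 8), -1)), Mul(-24545, Pow(1936, -1))) = Add(Mul(-26110, Rational(-8, 75)), Mul(-24545, Rational(1, 1936))) = Add(Rational(41776, 15), Rational(-24545, 1936)) = Rational(80510161, 29040)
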